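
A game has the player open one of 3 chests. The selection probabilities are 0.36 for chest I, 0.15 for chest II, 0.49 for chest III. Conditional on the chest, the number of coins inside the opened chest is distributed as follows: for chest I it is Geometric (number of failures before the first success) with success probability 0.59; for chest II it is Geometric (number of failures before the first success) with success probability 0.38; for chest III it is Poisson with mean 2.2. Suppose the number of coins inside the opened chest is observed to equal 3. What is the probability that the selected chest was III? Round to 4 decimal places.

Likelihoods P(X=3 | ·): I: 0.0406634; II: 0.0905646; III: 0.196639.
Posterior ∝ prior × likelihood. Numerator for III: 0.49·0.196639 = 0.0963529.
Normalizing constant: 0.36·0.0406634 + 0.15·0.0905646 + 0.49·0.196639 = 0.124576.
P(III | observation) = 0.0963529 / 0.124576 = 0.773444.

0.7734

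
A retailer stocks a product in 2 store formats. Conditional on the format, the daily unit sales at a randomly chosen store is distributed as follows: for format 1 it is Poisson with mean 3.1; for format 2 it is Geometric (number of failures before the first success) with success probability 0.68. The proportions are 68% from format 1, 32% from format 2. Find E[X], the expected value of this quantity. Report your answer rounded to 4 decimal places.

2.2586

Component means — 1: 3.1; 2: 0.470588.
E[X] = 0.68·3.1 + 0.32·0.470588 = 2.25859.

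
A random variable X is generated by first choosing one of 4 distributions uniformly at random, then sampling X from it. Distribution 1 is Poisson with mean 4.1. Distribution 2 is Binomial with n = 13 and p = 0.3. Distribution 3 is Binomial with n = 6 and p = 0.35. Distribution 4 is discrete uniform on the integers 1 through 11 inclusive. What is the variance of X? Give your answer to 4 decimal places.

Per component, 1: μ=4.1, E[X²]=20.91; 2: μ=3.9, E[X²]=17.94; 3: μ=2.1, E[X²]=5.775; 4: μ=6, E[X²]=46.
E[X] = 0.25·4.1 + 0.25·3.9 + 0.25·2.1 + 0.25·6 = 4.025.
E[X²] = 0.25·20.91 + 0.25·17.94 + 0.25·5.775 + 0.25·46 = 22.6562.
Var(X) = E[X²] − (E[X])² = 22.6562 − 16.2006 = 6.45563.

6.4556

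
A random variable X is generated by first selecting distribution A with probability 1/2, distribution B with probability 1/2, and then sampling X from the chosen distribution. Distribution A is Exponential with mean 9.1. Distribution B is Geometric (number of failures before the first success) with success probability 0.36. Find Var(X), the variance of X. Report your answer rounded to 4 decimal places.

57.2779

Per component, A: μ=9.1, E[X²]=165.62; B: μ=1.77778, E[X²]=8.09877.
E[X] = 0.5·9.1 + 0.5·1.77778 = 5.43889.
E[X²] = 0.5·165.62 + 0.5·8.09877 = 86.8594.
Var(X) = E[X²] − (E[X])² = 86.8594 − 29.5815 = 57.2779.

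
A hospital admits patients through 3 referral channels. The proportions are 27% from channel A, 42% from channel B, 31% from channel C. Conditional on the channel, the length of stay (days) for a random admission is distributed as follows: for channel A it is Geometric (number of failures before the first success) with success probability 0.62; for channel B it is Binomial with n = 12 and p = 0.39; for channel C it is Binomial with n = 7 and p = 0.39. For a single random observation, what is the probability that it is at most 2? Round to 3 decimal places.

0.432

Conditional on each channel, P(X ≤ 2): A: 0.945128; B: 0.0946285; C: 0.441851.
By total probability, P(X ≤ 2) = 0.27·0.945128 + 0.42·0.0946285 + 0.31·0.441851 = 0.431902.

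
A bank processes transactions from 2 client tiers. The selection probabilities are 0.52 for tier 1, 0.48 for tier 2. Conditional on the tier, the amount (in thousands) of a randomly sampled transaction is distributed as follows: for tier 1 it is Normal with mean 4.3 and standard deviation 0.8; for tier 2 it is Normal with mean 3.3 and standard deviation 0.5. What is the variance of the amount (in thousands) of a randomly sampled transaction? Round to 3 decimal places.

0.702

Per component, 1: μ=4.3, E[X²]=19.13; 2: μ=3.3, E[X²]=11.14.
E[X] = 0.52·4.3 + 0.48·3.3 = 3.82.
E[X²] = 0.52·19.13 + 0.48·11.14 = 15.2948.
Var(X) = E[X²] − (E[X])² = 15.2948 − 14.5924 = 0.7024.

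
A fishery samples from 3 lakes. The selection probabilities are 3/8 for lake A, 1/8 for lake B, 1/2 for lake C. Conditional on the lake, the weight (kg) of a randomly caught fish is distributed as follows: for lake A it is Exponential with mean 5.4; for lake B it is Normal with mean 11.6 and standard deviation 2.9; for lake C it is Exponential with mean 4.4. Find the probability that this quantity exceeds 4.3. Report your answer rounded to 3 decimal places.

0.482

Conditional on each lake, P(X > 4.3): A: 0.450996; B: 0.994086; C: 0.376336.
By total probability, P(X > 4.3) = 0.375·0.450996 + 0.125·0.994086 + 0.5·0.376336 = 0.481552.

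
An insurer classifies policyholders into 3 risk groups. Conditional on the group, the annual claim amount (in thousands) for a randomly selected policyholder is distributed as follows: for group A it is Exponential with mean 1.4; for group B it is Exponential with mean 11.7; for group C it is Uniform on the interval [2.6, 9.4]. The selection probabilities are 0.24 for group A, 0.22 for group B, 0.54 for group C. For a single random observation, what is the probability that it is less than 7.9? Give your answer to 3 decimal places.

Conditional on each group, P(X < 7.9): A: 0.996457; B: 0.490952; C: 0.779412.
By total probability, P(X < 7.9) = 0.24·0.996457 + 0.22·0.490952 + 0.54·0.779412 = 0.768042.

0.768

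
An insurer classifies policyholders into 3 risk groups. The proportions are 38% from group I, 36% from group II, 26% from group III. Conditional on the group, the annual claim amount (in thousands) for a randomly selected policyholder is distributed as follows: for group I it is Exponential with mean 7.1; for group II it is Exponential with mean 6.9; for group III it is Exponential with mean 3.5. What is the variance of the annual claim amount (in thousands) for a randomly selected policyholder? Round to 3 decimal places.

41.848

Per component, I: μ=7.1, E[X²]=100.82; II: μ=6.9, E[X²]=95.22; III: μ=3.5, E[X²]=24.5.
E[X] = 0.38·7.1 + 0.36·6.9 + 0.26·3.5 = 6.092.
E[X²] = 0.38·100.82 + 0.36·95.22 + 0.26·24.5 = 78.9608.
Var(X) = E[X²] − (E[X])² = 78.9608 − 37.1125 = 41.8483.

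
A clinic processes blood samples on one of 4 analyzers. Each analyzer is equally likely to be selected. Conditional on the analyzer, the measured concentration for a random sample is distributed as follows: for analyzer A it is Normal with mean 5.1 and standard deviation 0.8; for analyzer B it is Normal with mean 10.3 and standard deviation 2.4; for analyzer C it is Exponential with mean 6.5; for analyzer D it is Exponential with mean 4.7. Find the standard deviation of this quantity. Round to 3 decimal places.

Per component, A: μ=5.1, E[X²]=26.65; B: μ=10.3, E[X²]=111.85; C: μ=6.5, E[X²]=84.5; D: μ=4.7, E[X²]=44.18.
E[X] = 0.25·5.1 + 0.25·10.3 + 0.25·6.5 + 0.25·4.7 = 6.65.
E[X²] = 0.25·26.65 + 0.25·111.85 + 0.25·84.5 + 0.25·44.18 = 66.795.
Var(X) = E[X²] − (E[X])² = 66.795 − 44.2225 = 22.5725.
SD(X) = √22.5725 = 4.75105.

4.751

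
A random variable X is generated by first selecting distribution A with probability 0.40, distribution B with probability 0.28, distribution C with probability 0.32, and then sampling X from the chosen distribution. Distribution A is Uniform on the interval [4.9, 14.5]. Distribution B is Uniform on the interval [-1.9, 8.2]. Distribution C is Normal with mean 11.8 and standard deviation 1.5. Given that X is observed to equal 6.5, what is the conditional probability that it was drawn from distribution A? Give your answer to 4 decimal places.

Likelihoods f(6.5 | ·): A: 0.104167; B: 0.0990099; C: 0.000517435.
Posterior ∝ prior × likelihood. Numerator for A: 0.4·0.104167 = 0.0416667.
Normalizing constant: 0.4·0.104167 + 0.28·0.0990099 + 0.32·0.000517435 = 0.069555.
P(A | observation) = 0.0416667 / 0.069555 = 0.599046.

0.5990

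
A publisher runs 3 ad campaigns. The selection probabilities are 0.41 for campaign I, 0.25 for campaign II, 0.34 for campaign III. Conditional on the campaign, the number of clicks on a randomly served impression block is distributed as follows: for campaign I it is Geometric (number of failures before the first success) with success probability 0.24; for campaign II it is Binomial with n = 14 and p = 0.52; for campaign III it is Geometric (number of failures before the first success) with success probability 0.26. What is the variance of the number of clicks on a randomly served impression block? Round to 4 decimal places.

Per component, I: μ=3.16667, E[X²]=23.2222; II: μ=7.28, E[X²]=56.4928; III: μ=2.84615, E[X²]=19.0473.
E[X] = 0.41·3.16667 + 0.25·7.28 + 0.34·2.84615 = 4.08603.
E[X²] = 0.41·23.2222 + 0.25·56.4928 + 0.34·19.0473 = 30.1204.
Var(X) = E[X²] − (E[X])² = 30.1204 − 16.6956 = 13.4248.

13.4248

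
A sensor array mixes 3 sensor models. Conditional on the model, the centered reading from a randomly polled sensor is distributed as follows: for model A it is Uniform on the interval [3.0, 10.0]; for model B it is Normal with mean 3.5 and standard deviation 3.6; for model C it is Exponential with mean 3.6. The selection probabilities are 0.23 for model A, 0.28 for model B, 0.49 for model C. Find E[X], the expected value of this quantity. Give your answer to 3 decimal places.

Component means — A: 6.5; B: 3.5; C: 3.6.
E[X] = 0.23·6.5 + 0.28·3.5 + 0.49·3.6 = 4.239.

4.239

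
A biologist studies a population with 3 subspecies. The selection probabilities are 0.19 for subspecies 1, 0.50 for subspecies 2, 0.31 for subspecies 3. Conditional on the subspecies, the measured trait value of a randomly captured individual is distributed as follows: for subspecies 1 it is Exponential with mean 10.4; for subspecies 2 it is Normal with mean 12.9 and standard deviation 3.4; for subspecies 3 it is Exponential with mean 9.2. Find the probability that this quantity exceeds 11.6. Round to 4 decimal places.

Conditional on each subspecies, P(X > 11.6): 1: 0.327789; 2: 0.6489; 3: 0.283407.
By total probability, P(X > 11.6) = 0.19·0.327789 + 0.5·0.6489 + 0.31·0.283407 = 0.474586.

0.4746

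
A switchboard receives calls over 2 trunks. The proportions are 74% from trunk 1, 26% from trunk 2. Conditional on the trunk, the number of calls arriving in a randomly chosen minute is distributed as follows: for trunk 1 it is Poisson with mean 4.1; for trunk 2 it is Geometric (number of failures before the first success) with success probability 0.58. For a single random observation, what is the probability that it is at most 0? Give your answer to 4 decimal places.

Conditional on each trunk, P(X ≤ 0): 1: 0.0165727; 2: 0.58.
By total probability, P(X ≤ 0) = 0.74·0.0165727 + 0.26·0.58 = 0.163064.

0.1631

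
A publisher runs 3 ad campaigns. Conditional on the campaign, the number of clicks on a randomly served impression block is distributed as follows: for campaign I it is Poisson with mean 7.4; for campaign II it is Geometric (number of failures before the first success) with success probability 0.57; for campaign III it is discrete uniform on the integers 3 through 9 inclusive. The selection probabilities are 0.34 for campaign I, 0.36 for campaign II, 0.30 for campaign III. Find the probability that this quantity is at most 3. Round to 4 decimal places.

0.4120

Conditional on each campaign, P(X ≤ 3): I: 0.063153; II: 0.965812; III: 0.142857.
By total probability, P(X ≤ 3) = 0.34·0.063153 + 0.36·0.965812 + 0.3·0.142857 = 0.412021.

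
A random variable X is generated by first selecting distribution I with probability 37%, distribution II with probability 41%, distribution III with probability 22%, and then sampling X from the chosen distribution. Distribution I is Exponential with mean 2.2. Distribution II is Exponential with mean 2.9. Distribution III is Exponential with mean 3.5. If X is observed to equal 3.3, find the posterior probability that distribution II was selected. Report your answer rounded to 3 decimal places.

Likelihoods f(3.3 | ·): I: 0.101423; II: 0.110511; III: 0.11129.
Posterior ∝ prior × likelihood. Numerator for II: 0.41·0.110511 = 0.0453094.
Normalizing constant: 0.37·0.101423 + 0.41·0.110511 + 0.22·0.11129 = 0.10732.
P(II | observation) = 0.0453094 / 0.10732 = 0.422192.

0.422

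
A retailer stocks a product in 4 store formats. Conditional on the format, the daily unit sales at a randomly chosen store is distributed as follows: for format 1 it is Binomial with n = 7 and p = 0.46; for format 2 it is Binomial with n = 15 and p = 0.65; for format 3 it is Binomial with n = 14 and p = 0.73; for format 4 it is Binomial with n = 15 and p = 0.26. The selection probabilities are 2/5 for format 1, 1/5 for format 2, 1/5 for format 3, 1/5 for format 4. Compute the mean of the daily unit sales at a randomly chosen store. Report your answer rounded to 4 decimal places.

6.0620

Component means — 1: 3.22; 2: 9.75; 3: 10.22; 4: 3.9.
E[X] = 0.4·3.22 + 0.2·9.75 + 0.2·10.22 + 0.2·3.9 = 6.062.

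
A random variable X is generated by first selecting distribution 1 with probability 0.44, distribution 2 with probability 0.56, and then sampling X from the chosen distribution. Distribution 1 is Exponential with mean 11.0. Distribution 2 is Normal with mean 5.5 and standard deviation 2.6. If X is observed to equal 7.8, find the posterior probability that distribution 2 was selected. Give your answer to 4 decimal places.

0.7470

Likelihoods f(7.8 | ·): 1: 0.0447356; 2: 0.103755.
Posterior ∝ prior × likelihood. Numerator for 2: 0.56·0.103755 = 0.0581028.
Normalizing constant: 0.44·0.0447356 + 0.56·0.103755 = 0.0777865.
P(2 | observation) = 0.0581028 / 0.0777865 = 0.746953.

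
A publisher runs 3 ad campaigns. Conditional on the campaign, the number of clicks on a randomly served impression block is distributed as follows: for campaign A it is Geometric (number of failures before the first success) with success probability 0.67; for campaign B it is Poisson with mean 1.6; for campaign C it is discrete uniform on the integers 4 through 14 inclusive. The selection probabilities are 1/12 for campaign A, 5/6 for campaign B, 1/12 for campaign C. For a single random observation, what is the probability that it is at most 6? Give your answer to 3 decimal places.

Conditional on each campaign, P(X ≤ 6): A: 0.999574; B: 0.998664; C: 0.272727.
By total probability, P(X ≤ 6) = 0.0833333·0.999574 + 0.833333·0.998664 + 0.0833333·0.272727 = 0.938245.

0.938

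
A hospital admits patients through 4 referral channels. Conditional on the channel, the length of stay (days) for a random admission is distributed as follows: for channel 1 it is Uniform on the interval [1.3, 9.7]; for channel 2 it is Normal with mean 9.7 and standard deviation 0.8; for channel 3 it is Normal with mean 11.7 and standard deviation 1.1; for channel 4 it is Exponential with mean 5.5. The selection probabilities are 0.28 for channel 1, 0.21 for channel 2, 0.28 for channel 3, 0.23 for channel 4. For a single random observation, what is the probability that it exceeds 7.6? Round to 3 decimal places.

0.617

Conditional on each channel, P(X > 7.6): 1: 0.25; 2: 0.995668; 3: 0.999903; 4: 0.251122.
By total probability, P(X > 7.6) = 0.28·0.25 + 0.21·0.995668 + 0.28·0.999903 + 0.23·0.251122 = 0.616821.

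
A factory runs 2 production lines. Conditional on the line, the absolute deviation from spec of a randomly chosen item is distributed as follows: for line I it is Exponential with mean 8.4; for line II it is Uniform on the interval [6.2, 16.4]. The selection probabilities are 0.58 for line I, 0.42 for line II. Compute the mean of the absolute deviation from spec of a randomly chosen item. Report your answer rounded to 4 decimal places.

9.6180

Component means — I: 8.4; II: 11.3.
E[X] = 0.58·8.4 + 0.42·11.3 = 9.618.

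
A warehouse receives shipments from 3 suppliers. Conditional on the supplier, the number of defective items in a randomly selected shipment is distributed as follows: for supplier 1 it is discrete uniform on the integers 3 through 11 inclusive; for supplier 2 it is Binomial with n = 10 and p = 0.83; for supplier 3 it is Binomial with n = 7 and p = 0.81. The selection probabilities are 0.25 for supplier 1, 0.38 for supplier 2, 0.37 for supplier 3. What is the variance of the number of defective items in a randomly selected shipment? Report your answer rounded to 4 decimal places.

Per component, 1: μ=7, E[X²]=55.6667; 2: μ=8.3, E[X²]=70.301; 3: μ=5.67, E[X²]=33.2262.
E[X] = 0.25·7 + 0.38·8.3 + 0.37·5.67 = 7.0019.
E[X²] = 0.25·55.6667 + 0.38·70.301 + 0.37·33.2262 = 52.9247.
Var(X) = E[X²] − (E[X])² = 52.9247 − 49.0266 = 3.89814.

3.8981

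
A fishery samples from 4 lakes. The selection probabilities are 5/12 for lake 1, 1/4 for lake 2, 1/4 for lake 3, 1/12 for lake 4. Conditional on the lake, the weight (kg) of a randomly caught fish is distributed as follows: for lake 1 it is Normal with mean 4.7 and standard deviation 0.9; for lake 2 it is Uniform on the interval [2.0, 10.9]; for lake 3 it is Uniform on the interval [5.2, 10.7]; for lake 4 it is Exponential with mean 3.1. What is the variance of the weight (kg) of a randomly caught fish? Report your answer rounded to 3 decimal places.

5.791

Per component, 1: μ=4.7, E[X²]=22.9; 2: μ=6.45, E[X²]=48.2033; 3: μ=7.95, E[X²]=65.7233; 4: μ=3.1, E[X²]=19.22.
E[X] = 0.416667·4.7 + 0.25·6.45 + 0.25·7.95 + 0.0833333·3.1 = 5.81667.
E[X²] = 0.416667·22.9 + 0.25·48.2033 + 0.25·65.7233 + 0.0833333·19.22 = 39.625.
Var(X) = E[X²] − (E[X])² = 39.625 − 33.8336 = 5.79139.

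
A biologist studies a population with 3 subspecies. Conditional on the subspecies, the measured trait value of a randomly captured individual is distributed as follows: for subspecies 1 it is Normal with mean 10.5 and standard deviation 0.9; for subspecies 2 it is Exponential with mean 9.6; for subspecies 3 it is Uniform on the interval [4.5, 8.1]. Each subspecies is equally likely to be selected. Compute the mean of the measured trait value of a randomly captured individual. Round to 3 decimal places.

Component means — 1: 10.5; 2: 9.6; 3: 6.3.
E[X] = 0.333333·10.5 + 0.333333·9.6 + 0.333333·6.3 = 8.8.

8.800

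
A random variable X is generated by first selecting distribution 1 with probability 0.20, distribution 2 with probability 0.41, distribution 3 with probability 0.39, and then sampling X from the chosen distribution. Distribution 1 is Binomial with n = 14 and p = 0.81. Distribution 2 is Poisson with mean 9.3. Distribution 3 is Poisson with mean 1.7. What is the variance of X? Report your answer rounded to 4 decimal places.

Per component, 1: μ=11.34, E[X²]=130.75; 2: μ=9.3, E[X²]=95.79; 3: μ=1.7, E[X²]=4.59.
E[X] = 0.2·11.34 + 0.41·9.3 + 0.39·1.7 = 6.744.
E[X²] = 0.2·130.75 + 0.41·95.79 + 0.39·4.59 = 67.214.
Var(X) = E[X²] − (E[X])² = 67.214 − 45.4815 = 21.7325.

21.7325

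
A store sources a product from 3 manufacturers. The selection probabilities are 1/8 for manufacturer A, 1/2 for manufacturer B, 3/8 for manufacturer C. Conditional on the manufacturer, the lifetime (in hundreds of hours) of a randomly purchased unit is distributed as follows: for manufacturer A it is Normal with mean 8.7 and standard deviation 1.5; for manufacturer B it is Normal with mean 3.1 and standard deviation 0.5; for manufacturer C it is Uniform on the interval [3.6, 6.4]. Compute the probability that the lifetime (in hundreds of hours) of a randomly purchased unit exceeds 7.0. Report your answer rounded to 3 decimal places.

0.109

Conditional on each manufacturer, P(X > 7.0): A: 0.871463; B: 3.10862e-15; C: 0.
By total probability, P(X > 7.0) = 0.125·0.871463 + 0.5·3.10862e-15 + 0.375·0 = 0.108933.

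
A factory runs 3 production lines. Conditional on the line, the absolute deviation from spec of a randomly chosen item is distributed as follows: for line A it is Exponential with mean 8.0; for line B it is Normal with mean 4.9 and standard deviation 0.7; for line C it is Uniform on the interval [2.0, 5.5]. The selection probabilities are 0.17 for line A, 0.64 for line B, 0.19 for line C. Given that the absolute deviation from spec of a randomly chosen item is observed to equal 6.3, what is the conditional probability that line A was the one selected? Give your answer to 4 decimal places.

0.1638

Likelihoods f(6.3 | ·): A: 0.0568726; B: 0.07713; C: 0.
Posterior ∝ prior × likelihood. Numerator for A: 0.17·0.0568726 = 0.00966834.
Normalizing constant: 0.17·0.0568726 + 0.64·0.07713 + 0.19·0 = 0.0590315.
P(A | observation) = 0.00966834 / 0.0590315 = 0.163783.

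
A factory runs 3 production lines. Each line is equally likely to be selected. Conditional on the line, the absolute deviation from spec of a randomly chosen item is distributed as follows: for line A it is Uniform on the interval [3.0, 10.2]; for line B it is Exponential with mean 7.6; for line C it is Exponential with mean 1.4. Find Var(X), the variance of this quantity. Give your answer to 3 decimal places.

28.733

Per component, A: μ=6.6, E[X²]=47.88; B: μ=7.6, E[X²]=115.52; C: μ=1.4, E[X²]=3.92.
E[X] = 0.333333·6.6 + 0.333333·7.6 + 0.333333·1.4 = 5.2.
E[X²] = 0.333333·47.88 + 0.333333·115.52 + 0.333333·3.92 = 55.7733.
Var(X) = E[X²] − (E[X])² = 55.7733 − 27.04 = 28.7333.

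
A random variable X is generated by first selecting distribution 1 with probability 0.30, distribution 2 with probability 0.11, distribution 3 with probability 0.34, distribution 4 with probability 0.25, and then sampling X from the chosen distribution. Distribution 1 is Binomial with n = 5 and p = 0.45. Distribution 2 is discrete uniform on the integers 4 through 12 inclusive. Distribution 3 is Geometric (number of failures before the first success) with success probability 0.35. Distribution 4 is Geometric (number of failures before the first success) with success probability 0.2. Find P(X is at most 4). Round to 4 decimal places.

Conditional on each component, P(X ≤ 4): 1: 0.981547; 2: 0.111111; 3: 0.883971; 4: 0.67232.
By total probability, P(X ≤ 4) = 0.3·0.981547 + 0.11·0.111111 + 0.34·0.883971 + 0.25·0.67232 = 0.775316.

0.7753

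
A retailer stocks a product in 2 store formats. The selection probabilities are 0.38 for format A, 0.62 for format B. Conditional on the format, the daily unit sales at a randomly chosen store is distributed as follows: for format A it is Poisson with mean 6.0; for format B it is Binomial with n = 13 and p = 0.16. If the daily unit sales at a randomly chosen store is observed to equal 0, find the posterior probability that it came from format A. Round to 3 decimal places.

0.014

Likelihoods P(X=0 | ·): A: 0.00247875; B: 0.103665.
Posterior ∝ prior × likelihood. Numerator for A: 0.38·0.00247875 = 0.000941926.
Normalizing constant: 0.38·0.00247875 + 0.62·0.103665 = 0.065214.
P(A | observation) = 0.000941926 / 0.065214 = 0.0144436.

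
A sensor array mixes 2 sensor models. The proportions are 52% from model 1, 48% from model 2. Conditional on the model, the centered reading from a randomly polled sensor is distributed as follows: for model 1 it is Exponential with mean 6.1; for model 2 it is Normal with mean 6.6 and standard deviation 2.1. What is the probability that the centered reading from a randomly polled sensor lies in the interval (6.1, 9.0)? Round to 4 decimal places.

Conditional on each model, P(6.1 < X < 9.0): 1: 0.139194; 2: 0.467547.
By total probability, P(6.1 < X < 9.0) = 0.52·0.139194 + 0.48·0.467547 = 0.296804.

0.2968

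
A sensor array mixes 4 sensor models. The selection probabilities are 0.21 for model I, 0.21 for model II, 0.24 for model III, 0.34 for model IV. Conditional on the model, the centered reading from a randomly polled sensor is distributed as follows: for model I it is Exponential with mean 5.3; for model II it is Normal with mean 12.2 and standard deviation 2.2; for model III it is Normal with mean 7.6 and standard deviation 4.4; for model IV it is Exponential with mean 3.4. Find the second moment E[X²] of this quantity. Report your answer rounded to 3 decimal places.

70.440

For each component E[X²] = Var + (mean)², giving I: 56.18; II: 153.68; III: 77.12; IV: 23.12.
Overall E[X²] = 0.21·56.18 + 0.21·153.68 + 0.24·77.12 + 0.34·23.12 = 70.4402.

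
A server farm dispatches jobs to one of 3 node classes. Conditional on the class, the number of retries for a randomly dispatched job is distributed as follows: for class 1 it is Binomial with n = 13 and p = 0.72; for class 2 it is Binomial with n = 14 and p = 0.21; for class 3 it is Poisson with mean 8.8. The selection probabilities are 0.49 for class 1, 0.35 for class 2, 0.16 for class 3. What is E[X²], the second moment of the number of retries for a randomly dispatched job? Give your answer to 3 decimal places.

61.849

For each component E[X²] = Var + (mean)², giving 1: 90.2304; 2: 10.9662; 3: 86.24.
Overall E[X²] = 0.49·90.2304 + 0.35·10.9662 + 0.16·86.24 = 61.8495.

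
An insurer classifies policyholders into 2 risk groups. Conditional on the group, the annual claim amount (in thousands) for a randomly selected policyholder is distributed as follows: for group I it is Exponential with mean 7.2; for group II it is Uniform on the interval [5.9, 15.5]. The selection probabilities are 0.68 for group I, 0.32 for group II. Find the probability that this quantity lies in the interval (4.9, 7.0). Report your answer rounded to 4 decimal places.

Conditional on each group, P(4.9 < X < 7.0): I: 0.128094; II: 0.114583.
By total probability, P(4.9 < X < 7.0) = 0.68·0.128094 + 0.32·0.114583 = 0.123771.

0.1238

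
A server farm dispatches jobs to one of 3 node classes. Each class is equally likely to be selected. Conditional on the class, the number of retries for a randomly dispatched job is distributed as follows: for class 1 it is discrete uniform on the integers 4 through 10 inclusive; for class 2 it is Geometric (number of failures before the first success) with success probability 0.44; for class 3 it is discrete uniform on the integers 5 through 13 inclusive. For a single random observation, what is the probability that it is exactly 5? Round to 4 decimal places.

0.0927

Conditional on each class, P(X = 5): 1: 0.142857; 2: 0.0242322; 3: 0.111111.
By total probability, P(X = 5) = 0.333333·0.142857 + 0.333333·0.0242322 + 0.333333·0.111111 = 0.0927335.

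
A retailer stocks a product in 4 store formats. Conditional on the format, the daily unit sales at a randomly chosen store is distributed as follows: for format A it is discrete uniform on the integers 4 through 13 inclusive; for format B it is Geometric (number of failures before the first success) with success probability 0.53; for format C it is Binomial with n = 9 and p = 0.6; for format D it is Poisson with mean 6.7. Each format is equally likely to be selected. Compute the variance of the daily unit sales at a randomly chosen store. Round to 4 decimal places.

12.6123

Per component, A: μ=8.5, E[X²]=80.5; B: μ=0.886792, E[X²]=2.45959; C: μ=5.4, E[X²]=31.32; D: μ=6.7, E[X²]=51.59.
E[X] = 0.25·8.5 + 0.25·0.886792 + 0.25·5.4 + 0.25·6.7 = 5.3717.
E[X²] = 0.25·80.5 + 0.25·2.45959 + 0.25·31.32 + 0.25·51.59 = 41.4674.
Var(X) = E[X²] − (E[X])² = 41.4674 − 28.8551 = 12.6123.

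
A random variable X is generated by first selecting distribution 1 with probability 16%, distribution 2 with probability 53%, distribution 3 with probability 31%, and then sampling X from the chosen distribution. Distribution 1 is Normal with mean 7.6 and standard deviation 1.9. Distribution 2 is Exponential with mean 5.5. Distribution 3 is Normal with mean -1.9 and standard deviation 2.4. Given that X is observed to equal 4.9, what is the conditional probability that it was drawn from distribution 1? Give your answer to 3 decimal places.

0.232

Likelihoods f(4.9 | ·): 1: 0.0764982; 2: 0.0745968; 3: 0.00300254.
Posterior ∝ prior × likelihood. Numerator for 1: 0.16·0.0764982 = 0.0122397.
Normalizing constant: 0.16·0.0764982 + 0.53·0.0745968 + 0.31·0.00300254 = 0.0527068.
P(1 | observation) = 0.0122397 / 0.0527068 = 0.232223.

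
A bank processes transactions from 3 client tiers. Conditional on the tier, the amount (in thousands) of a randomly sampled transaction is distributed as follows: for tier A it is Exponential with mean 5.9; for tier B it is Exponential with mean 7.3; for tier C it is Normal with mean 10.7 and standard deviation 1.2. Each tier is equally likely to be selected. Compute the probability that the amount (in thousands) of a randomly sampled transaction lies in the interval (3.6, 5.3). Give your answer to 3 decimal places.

Conditional on each tier, P(3.6 < X < 5.3): A: 0.135999; B: 0.126872; C: 3.39603e-06.
By total probability, P(3.6 < X < 5.3) = 0.333333·0.135999 + 0.333333·0.126872 + 0.333333·3.39603e-06 = 0.0876249.

0.088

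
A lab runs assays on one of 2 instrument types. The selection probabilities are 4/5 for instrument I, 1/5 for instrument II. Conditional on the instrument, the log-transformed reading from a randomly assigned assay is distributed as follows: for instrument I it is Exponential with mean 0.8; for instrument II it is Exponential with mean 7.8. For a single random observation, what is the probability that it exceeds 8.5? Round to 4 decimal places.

0.0673

Conditional on each instrument, P(X > 8.5): I: 2.43008e-05; II: 0.336303.
By total probability, P(X > 8.5) = 0.8·2.43008e-05 + 0.2·0.336303 = 0.06728.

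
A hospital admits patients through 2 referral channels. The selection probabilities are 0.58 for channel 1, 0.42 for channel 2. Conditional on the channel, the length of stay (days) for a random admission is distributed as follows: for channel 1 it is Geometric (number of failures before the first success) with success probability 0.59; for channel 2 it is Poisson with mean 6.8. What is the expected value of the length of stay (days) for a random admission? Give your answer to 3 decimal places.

Component means — 1: 0.694915; 2: 6.8.
E[X] = 0.58·0.694915 + 0.42·6.8 = 3.25905.

3.259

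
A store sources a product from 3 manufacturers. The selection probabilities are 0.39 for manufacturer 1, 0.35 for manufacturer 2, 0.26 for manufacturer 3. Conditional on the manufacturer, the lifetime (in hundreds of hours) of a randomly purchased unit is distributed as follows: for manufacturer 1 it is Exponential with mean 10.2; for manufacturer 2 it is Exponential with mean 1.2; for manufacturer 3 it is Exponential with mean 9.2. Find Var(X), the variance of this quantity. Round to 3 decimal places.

Per component, 1: μ=10.2, E[X²]=208.08; 2: μ=1.2, E[X²]=2.88; 3: μ=9.2, E[X²]=169.28.
E[X] = 0.39·10.2 + 0.35·1.2 + 0.26·9.2 = 6.79.
E[X²] = 0.39·208.08 + 0.35·2.88 + 0.26·169.28 = 126.172.
Var(X) = E[X²] − (E[X])² = 126.172 − 46.1041 = 80.0679.

80.068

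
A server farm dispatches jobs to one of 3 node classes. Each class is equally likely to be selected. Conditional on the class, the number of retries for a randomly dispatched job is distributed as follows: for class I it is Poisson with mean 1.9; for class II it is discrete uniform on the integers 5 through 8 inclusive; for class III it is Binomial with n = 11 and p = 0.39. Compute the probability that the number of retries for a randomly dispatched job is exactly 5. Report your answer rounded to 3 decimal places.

Conditional on each class, P(X = 5): I: 0.0308622; II: 0.25; III: 0.214755.
By total probability, P(X = 5) = 0.333333·0.0308622 + 0.333333·0.25 + 0.333333·0.214755 = 0.165206.

0.165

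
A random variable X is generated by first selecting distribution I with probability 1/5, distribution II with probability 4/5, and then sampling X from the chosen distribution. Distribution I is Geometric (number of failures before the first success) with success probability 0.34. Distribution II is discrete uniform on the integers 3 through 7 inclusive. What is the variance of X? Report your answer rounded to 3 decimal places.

4.239

Per component, I: μ=1.94118, E[X²]=9.47751; II: μ=5, E[X²]=27.
E[X] = 0.2·1.94118 + 0.8·5 = 4.38824.
E[X²] = 0.2·9.47751 + 0.8·27 = 23.4955.
Var(X) = E[X²] − (E[X])² = 23.4955 − 19.2566 = 4.23889.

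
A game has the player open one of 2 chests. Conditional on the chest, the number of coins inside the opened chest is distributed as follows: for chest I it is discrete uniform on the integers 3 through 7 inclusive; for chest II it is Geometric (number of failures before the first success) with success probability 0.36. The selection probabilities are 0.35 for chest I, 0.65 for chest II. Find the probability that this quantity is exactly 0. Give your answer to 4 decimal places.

0.2340

Conditional on each chest, P(X = 0): I: 0; II: 0.36.
By total probability, P(X = 0) = 0.35·0 + 0.65·0.36 = 0.234.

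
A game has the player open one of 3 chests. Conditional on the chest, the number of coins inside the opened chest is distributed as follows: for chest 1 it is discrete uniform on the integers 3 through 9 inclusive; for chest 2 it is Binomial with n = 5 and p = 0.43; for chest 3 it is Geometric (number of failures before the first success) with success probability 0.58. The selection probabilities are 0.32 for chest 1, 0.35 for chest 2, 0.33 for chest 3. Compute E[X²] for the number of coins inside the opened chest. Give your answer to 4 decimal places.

15.4319

For each component E[X²] = Var + (mean)², giving 1: 40; 2: 5.848; 3: 1.77289.
Overall E[X²] = 0.32·40 + 0.35·5.848 + 0.33·1.77289 = 15.4319.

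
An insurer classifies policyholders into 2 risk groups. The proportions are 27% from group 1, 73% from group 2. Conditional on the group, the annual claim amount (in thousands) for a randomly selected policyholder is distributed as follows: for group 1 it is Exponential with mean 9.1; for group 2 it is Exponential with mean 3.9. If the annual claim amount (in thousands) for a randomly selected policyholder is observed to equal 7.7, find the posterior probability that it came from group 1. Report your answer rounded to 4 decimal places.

Likelihoods f(7.7 | ·): 1: 0.0471497; 2: 0.0356026.
Posterior ∝ prior × likelihood. Numerator for 1: 0.27·0.0471497 = 0.0127304.
Normalizing constant: 0.27·0.0471497 + 0.73·0.0356026 = 0.0387203.
P(1 | observation) = 0.0127304 / 0.0387203 = 0.328778.

0.3288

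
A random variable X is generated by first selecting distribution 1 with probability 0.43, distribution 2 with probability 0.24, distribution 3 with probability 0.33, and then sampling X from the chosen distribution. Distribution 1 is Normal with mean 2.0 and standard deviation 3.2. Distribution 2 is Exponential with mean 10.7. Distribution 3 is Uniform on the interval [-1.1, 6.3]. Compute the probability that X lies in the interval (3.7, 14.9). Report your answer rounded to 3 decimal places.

0.354

Conditional on each component, P(3.7 < X < 14.9): 1: 0.297595; 2: 0.45921; 3: 0.351351.
By total probability, P(3.7 < X < 14.9) = 0.43·0.297595 + 0.24·0.45921 + 0.33·0.351351 = 0.354122.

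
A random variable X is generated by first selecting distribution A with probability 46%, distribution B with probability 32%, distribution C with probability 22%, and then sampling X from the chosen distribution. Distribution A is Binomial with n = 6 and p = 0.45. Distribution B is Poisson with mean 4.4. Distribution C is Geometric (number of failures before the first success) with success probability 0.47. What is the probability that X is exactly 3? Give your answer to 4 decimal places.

0.2107

Conditional on each component, P(X = 3): A: 0.303218; B: 0.174305; C: 0.0699722.
By total probability, P(X = 3) = 0.46·0.303218 + 0.32·0.174305 + 0.22·0.0699722 = 0.210652.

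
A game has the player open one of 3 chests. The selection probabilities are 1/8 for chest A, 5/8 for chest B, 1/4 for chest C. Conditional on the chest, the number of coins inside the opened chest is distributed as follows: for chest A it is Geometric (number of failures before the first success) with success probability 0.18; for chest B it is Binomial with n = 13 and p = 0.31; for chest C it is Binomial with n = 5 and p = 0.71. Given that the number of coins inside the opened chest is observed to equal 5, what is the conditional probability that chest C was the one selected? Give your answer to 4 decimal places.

0.2626

Likelihoods P(X=5 | ·): A: 0.0667332; B: 0.189313; C: 0.180423.
Posterior ∝ prior × likelihood. Numerator for C: 0.25·0.180423 = 0.0451057.
Normalizing constant: 0.125·0.0667332 + 0.625·0.189313 + 0.25·0.180423 = 0.171768.
P(C | observation) = 0.0451057 / 0.171768 = 0.262597.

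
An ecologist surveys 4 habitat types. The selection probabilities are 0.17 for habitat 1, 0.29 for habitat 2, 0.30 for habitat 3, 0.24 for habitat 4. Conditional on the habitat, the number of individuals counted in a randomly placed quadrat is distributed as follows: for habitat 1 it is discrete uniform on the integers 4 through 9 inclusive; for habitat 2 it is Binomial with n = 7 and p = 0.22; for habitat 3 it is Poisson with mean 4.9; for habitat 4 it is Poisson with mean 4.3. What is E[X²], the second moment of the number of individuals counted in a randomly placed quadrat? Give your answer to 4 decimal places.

For each component E[X²] = Var + (mean)², giving 1: 45.1667; 2: 3.5728; 3: 28.91; 4: 22.79.
Overall E[X²] = 0.17·45.1667 + 0.29·3.5728 + 0.3·28.91 + 0.24·22.79 = 22.857.

22.8570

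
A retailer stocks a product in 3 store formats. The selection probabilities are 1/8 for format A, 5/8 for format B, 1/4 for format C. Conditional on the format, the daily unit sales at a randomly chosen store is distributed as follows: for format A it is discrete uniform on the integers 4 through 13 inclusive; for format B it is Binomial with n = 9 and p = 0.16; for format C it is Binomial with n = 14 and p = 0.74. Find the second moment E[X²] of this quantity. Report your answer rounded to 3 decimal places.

For each component E[X²] = Var + (mean)², giving A: 80.5; B: 3.2832; C: 110.023.
Overall E[X²] = 0.125·80.5 + 0.625·3.2832 + 0.25·110.023 = 39.6203.

39.620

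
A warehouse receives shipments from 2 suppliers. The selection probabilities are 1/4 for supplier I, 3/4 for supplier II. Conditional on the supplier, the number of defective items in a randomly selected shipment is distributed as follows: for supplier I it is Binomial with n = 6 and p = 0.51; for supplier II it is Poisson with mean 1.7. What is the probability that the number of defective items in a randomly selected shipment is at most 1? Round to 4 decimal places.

0.3950

Conditional on each supplier, P(X ≤ 1): I: 0.100279; II: 0.493246.
By total probability, P(X ≤ 1) = 0.25·0.100279 + 0.75·0.493246 = 0.395004.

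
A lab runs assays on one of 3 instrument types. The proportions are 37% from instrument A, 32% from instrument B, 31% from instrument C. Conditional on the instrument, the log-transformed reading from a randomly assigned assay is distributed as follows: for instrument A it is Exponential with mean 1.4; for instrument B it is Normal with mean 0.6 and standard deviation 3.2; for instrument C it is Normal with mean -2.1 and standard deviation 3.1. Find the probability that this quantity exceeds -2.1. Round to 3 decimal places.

Conditional on each instrument, P(X > -2.1): A: 1; B: 0.800595; C: 0.5.
By total probability, P(X > -2.1) = 0.37·1 + 0.32·0.800595 + 0.31·0.5 = 0.781191.

0.781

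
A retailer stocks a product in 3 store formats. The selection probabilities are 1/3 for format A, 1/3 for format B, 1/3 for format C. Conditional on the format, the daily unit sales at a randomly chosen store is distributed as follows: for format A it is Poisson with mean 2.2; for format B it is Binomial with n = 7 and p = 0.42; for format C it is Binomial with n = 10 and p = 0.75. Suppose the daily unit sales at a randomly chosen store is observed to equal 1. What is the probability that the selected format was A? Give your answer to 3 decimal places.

Likelihoods P(X=1 | ·): A: 0.243767; B: 0.111922; C: 2.86102e-05.
Posterior ∝ prior × likelihood. Numerator for A: 0.333333·0.243767 = 0.0812556.
Normalizing constant: 0.333333·0.243767 + 0.333333·0.111922 + 0.333333·2.86102e-05 = 0.118573.
P(A | observation) = 0.0812556 / 0.118573 = 0.685282.

0.685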